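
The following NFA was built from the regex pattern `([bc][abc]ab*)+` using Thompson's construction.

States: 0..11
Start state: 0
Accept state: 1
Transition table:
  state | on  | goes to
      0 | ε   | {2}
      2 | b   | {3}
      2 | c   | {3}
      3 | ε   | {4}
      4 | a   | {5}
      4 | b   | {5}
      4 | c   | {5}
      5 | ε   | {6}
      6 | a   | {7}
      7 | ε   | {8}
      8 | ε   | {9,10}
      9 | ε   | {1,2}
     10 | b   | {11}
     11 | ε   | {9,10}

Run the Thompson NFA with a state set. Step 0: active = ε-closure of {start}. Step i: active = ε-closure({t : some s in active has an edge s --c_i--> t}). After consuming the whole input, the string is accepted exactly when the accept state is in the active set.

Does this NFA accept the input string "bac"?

S₀ = ε-closure({0}) = {0,2}
'b' @ 1: {3,4}
'a' @ 2: {5,6}
'c' @ 3: {}  — no active states
after full input: {}  (accept=1 not in)

Answer: REJECT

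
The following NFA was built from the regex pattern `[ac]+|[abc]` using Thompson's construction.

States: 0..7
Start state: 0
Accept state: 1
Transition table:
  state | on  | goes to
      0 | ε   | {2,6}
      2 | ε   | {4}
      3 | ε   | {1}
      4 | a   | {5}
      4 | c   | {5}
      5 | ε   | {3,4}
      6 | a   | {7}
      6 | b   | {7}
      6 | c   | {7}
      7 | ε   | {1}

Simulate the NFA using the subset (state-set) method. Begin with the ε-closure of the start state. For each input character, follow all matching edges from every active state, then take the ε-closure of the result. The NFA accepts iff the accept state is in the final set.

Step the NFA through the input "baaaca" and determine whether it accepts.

Answer: REJECT

Steps:
start: ε-closure({0}) = {0,2,4,6}
'b' @ 1: {1,7}  [accepting]
'a' @ 2: {}  — no active states
rest 'aaca' ignored (set empty)
after full input: {}  (accept=1 not in)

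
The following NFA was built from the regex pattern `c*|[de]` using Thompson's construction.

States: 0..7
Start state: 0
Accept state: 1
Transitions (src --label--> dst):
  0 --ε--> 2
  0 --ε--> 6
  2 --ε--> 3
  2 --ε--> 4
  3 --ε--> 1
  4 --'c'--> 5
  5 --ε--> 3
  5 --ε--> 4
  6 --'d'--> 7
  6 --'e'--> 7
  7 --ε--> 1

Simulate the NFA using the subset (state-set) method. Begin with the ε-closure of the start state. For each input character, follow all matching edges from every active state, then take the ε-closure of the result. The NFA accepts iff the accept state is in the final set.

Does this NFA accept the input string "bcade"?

start: ε-closure({0}) = {0,1,2,3,4,6}
'b' @ 1: {}  — state set empty
rest 'cade' ignored (set empty)
end set {} — state 1 not in

Answer: REJECT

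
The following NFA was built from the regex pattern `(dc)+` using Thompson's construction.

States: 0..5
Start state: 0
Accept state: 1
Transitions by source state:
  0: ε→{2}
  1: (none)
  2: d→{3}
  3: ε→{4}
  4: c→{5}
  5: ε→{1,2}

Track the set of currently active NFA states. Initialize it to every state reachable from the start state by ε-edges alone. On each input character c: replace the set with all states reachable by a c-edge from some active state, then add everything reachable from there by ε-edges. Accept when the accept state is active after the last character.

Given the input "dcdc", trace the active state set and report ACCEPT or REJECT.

S₀ = ε-closure({0}) = {0,2}
'd' @ 1: {3,4}
'c' @ 2: {1,2,5}  [accepting]
'd' @ 3: {3,4}
'c' @ 4: {1,2,5}  [accepting]
after full input: {1,2,5}  (accept=1 in)

Answer: ACCEPT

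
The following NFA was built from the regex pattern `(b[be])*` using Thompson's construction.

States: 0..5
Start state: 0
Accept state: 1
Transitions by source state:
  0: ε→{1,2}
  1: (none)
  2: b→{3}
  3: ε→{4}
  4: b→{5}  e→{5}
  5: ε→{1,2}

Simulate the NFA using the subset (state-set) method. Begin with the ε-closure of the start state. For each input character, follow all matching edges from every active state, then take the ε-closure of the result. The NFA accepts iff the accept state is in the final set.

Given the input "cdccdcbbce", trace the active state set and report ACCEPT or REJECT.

start: ε-closure({0}) = {0,1,2}
'c' @ 1: {}  — no active states
rest 'dccdcbbce' ignored (set empty)
end set {} — state 1 not in

Answer: REJECT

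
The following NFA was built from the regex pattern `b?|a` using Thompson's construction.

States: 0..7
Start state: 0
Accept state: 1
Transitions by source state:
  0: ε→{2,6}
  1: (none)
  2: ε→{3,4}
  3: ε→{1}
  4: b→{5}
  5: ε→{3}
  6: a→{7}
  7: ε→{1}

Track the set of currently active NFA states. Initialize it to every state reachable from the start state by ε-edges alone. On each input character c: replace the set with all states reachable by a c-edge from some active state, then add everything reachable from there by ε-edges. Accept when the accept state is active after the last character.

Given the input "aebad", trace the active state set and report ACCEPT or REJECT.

S₀ = ε-closure({0}) = {0,1,2,3,4,6}
'a' @ 1: {1,7}  [accepting]
'e' @ 2: {}  — no active states
rest 'bad' ignored (set empty)
after full input: {}  (accept=1 not in)

Answer: REJECT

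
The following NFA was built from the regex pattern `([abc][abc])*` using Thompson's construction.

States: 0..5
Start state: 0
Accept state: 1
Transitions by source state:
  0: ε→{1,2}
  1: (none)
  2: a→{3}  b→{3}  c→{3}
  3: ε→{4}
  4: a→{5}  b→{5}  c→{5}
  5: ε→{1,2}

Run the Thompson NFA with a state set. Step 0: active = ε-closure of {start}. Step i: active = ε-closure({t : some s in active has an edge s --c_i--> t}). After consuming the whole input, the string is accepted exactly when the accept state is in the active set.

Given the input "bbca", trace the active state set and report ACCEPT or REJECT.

Answer: ACCEPT

Derivation:
initial (ε-close {0}): {0,1,2}
'b' @ 1: {3,4}
'b' @ 2: {1,2,5}  ✓accept
'c' @ 3: {3,4}
'a' @ 4: {1,2,5}  ✓accept
final: {1,2,5}; accept 1 in set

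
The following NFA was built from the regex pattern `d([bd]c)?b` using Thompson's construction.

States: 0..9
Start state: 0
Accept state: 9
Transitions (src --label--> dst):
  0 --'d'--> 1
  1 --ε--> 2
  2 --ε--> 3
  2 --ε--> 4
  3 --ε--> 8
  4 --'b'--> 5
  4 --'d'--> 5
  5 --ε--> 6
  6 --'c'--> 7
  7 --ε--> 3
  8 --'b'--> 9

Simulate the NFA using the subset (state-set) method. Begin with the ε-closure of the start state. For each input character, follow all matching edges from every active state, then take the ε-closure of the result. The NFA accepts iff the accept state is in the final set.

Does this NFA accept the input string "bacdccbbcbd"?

S₀ = ε-closure({0}) = {0}
'b' @ 1: {}  — no active states
rest 'acdccbbcbd' ignored (set empty)
end set {} — state 9 not in

Answer: REJECT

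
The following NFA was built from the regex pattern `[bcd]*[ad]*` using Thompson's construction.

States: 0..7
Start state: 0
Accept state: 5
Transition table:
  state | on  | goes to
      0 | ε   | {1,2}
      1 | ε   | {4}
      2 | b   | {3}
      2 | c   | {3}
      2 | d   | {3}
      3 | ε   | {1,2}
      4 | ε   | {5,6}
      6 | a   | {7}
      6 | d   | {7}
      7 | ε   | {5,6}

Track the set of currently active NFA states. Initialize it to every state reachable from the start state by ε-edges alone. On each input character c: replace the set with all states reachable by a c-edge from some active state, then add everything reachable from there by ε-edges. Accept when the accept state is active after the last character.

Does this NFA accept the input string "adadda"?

initial (ε-close {0}): {0,1,2,4,5,6}
'a' @ 1: {5,6,7}  [accepting]
'd' @ 2: {5,6,7}  [accepting]
'a' @ 3: {5,6,7}  [accepting]
'd' @ 4: {5,6,7}  [accepting]
'd' @ 5: {5,6,7}  [accepting]
'a' @ 6: {5,6,7}  [accepting]
end set {5,6,7} — state 5 in

Answer: ACCEPT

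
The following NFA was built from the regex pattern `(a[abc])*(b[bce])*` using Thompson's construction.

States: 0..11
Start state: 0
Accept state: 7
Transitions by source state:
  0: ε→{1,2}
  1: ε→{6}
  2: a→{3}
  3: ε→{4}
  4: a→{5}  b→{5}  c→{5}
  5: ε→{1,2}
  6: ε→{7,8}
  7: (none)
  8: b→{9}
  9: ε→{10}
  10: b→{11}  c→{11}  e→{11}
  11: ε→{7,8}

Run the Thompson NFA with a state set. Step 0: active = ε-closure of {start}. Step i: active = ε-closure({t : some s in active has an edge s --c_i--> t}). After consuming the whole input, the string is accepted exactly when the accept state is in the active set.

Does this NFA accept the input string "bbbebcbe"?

Answer: ACCEPT

Steps:
start: ε-closure({0}) = {0,1,2,6,7,8}
'b' @ 1: {9,10}
'b' @ 2: {7,8,11}  [accepting]
'b' @ 3: {9,10}
'e' @ 4: {7,8,11}  [accepting]
'b' @ 5: {9,10}
'c' @ 6: {7,8,11}  [accepting]
'b' @ 7: {9,10}
'e' @ 8: {7,8,11}  [accepting]
final: {7,8,11}; accept 7 in set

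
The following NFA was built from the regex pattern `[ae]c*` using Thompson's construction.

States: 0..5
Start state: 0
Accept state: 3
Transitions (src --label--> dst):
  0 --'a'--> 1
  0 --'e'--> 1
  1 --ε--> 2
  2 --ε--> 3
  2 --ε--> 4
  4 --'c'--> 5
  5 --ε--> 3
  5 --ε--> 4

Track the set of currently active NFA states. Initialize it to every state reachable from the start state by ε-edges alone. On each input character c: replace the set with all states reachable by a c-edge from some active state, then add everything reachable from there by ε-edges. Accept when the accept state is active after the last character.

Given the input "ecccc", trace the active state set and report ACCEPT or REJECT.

Answer: ACCEPT

Derivation:
start: ε-closure({0}) = {0}
'e' @ 1: {1,2,3,4}  ✓accept
'c' @ 2: {3,4,5}  ✓accept
'c' @ 3: {3,4,5}  ✓accept
'c' @ 4: {3,4,5}  ✓accept
'c' @ 5: {3,4,5}  ✓accept
end set {3,4,5} — state 3 in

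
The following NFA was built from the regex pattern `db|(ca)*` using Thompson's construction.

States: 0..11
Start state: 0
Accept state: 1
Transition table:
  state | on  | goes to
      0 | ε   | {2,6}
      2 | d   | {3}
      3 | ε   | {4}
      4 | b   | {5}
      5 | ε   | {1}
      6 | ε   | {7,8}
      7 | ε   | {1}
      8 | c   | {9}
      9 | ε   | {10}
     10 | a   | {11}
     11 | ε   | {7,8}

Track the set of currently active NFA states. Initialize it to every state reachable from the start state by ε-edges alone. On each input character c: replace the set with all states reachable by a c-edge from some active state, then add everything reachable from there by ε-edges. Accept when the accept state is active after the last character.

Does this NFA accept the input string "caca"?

S₀ = ε-closure({0}) = {0,1,2,6,7,8}
'c' @ 1: {9,10}
'a' @ 2: {1,7,8,11}  [accepting]
'c' @ 3: {9,10}
'a' @ 4: {1,7,8,11}  [accepting]
final: {1,7,8,11}; accept 1 in set

Answer: ACCEPT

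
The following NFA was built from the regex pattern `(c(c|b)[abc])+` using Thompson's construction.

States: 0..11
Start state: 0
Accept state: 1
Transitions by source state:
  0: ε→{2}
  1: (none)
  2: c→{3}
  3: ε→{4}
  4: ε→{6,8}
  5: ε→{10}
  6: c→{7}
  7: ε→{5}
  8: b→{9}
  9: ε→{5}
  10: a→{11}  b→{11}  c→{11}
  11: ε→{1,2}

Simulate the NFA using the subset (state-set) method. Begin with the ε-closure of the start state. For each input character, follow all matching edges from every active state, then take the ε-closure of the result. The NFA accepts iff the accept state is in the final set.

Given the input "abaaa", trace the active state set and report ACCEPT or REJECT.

start: ε-closure({0}) = {0,2}
'a' @ 1: {}  — state set empty
rest 'baaa' ignored (set empty)
final: {}; accept 1 not in set

Answer: REJECT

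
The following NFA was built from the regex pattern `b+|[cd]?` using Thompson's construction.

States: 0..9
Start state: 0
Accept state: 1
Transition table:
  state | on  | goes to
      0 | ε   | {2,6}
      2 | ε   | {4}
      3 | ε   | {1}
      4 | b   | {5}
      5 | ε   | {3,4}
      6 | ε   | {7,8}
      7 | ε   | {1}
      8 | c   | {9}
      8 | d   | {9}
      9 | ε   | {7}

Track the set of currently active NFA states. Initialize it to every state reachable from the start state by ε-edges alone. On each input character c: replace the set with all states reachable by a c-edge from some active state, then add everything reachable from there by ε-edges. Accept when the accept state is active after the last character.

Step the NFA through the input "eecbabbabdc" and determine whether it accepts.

Answer: REJECT

Derivation:
initial (ε-close {0}): {0,1,2,4,6,7,8}
'e' @ 1: {}  — state set empty
rest 'ecbabbabdc' ignored (set empty)
end set {} — state 1 not in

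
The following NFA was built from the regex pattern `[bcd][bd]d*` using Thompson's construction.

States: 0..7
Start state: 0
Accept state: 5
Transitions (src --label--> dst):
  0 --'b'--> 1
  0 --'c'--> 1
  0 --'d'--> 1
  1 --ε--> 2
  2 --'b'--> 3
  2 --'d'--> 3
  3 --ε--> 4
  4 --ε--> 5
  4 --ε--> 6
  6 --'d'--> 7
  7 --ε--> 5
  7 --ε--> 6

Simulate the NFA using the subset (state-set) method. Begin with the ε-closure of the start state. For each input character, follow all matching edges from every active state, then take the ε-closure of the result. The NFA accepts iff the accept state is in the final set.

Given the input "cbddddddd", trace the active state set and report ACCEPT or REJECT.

S₀ = ε-closure({0}) = {0}
'c' @ 1: {1,2}
'b' @ 2: {3,4,5,6}  ✓accept
'd' @ 3: {5,6,7}  ✓accept
'd' @ 4: {5,6,7}  ✓accept
'd' @ 5: {5,6,7}  ✓accept
'd' @ 6: {5,6,7}  ✓accept
'd' @ 7: {5,6,7}  ✓accept
'd' @ 8: {5,6,7}  ✓accept
'd' @ 9: {5,6,7}  ✓accept
final: {5,6,7}; accept 5 in set

Answer: ACCEPT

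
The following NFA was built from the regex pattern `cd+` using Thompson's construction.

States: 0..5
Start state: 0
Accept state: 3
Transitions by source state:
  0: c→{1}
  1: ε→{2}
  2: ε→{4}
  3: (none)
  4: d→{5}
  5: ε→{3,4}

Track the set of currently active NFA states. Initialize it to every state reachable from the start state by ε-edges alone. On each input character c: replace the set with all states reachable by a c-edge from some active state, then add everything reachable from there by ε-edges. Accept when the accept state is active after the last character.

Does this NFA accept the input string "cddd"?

Answer: ACCEPT

Steps:
start: ε-closure({0}) = {0}
'c' @ 1: {1,2,4}
'd' @ 2: {3,4,5}  (accept∈set)
'd' @ 3: {3,4,5}  (accept∈set)
'd' @ 4: {3,4,5}  (accept∈set)
end set {3,4,5} — state 3 in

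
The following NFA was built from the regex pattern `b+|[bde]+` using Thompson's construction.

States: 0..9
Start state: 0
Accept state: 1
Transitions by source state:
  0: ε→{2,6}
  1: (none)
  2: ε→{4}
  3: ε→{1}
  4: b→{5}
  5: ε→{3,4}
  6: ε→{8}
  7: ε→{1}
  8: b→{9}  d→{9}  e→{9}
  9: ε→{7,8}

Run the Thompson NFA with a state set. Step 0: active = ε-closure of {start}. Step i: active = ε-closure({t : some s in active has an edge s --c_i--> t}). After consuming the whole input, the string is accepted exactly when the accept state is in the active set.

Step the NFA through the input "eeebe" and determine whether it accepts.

Answer: ACCEPT

Derivation:
start: ε-closure({0}) = {0,2,4,6,8}
'e' @ 1: {1,7,8,9}  (accept∈set)
'e' @ 2: {1,7,8,9}  (accept∈set)
'e' @ 3: {1,7,8,9}  (accept∈set)
'b' @ 4: {1,7,8,9}  (accept∈set)
'e' @ 5: {1,7,8,9}  (accept∈set)
after full input: {1,7,8,9}  (accept=1 in)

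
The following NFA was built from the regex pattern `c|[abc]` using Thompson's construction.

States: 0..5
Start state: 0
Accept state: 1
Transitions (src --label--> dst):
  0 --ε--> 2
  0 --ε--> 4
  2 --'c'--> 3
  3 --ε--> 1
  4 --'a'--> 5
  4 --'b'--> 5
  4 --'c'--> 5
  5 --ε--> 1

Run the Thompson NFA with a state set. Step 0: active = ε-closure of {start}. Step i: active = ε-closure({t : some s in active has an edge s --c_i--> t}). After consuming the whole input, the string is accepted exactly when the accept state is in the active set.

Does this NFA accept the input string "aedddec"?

Answer: REJECT

Steps:
start: ε-closure({0}) = {0,2,4}
'a' @ 1: {1,5}  [accepting]
'e' @ 2: {}  — no active states
rest 'dddec' ignored (set empty)
final: {}; accept 1 not in set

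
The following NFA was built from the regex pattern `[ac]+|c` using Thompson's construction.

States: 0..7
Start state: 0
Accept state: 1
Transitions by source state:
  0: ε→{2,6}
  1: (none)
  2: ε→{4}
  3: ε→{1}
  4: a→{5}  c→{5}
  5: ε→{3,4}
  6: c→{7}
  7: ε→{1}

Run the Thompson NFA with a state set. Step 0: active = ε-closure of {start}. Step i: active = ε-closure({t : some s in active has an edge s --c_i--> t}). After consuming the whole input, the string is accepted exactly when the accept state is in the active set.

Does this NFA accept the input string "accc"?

initial (ε-close {0}): {0,2,4,6}
'a' @ 1: {1,3,4,5}  ✓accept
'c' @ 2: {1,3,4,5}  ✓accept
'c' @ 3: {1,3,4,5}  ✓accept
'c' @ 4: {1,3,4,5}  ✓accept
end set {1,3,4,5} — state 1 in

Answer: ACCEPT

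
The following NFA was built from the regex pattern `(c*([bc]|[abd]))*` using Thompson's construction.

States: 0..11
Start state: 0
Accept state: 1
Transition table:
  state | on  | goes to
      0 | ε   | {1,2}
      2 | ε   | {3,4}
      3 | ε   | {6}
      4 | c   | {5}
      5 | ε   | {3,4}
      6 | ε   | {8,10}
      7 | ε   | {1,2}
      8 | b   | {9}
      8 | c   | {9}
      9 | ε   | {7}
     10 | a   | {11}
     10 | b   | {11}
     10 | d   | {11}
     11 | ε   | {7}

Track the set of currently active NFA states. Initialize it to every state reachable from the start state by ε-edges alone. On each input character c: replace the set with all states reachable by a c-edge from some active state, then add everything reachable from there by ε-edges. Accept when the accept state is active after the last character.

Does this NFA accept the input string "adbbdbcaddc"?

start: ε-closure({0}) = {0,1,2,3,4,6,8,10}
'a' @ 1: {1,2,3,4,6,7,8,10,11}  (accept∈set)
'd' @ 2: {1,2,3,4,6,7,8,10,11}  (accept∈set)
'b' @ 3: {1,2,3,4,6,7,8,9,10,11}  (accept∈set)
'b' @ 4: {1,2,3,4,6,7,8,9,10,11}  (accept∈set)
'd' @ 5: {1,2,3,4,6,7,8,10,11}  (accept∈set)
'b' @ 6: {1,2,3,4,6,7,8,9,10,11}  (accept∈set)
'c' @ 7: {1,2,3,4,5,6,7,8,9,10}  (accept∈set)
'a' @ 8: {1,2,3,4,6,7,8,10,11}  (accept∈set)
'd' @ 9: {1,2,3,4,6,7,8,10,11}  (accept∈set)
'd' @ 10: {1,2,3,4,6,7,8,10,11}  (accept∈set)
'c' @ 11: {1,2,3,4,5,6,7,8,9,10}  (accept∈set)
final: {1,2,3,4,5,6,7,8,9,10}; accept 1 in set

Answer: ACCEPT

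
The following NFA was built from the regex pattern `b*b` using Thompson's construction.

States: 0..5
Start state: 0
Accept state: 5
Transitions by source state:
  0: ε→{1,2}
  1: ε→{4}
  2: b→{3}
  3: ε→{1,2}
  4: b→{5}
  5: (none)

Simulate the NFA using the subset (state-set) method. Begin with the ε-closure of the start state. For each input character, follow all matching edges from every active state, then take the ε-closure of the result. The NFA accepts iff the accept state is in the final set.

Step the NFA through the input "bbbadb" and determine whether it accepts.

Answer: REJECT

Derivation:
start: ε-closure({0}) = {0,1,2,4}
'b' @ 1: {1,2,3,4,5}  [accepting]
'b' @ 2: {1,2,3,4,5}  [accepting]
'b' @ 3: {1,2,3,4,5}  [accepting]
'a' @ 4: {}  — state set empty
rest 'db' ignored (set empty)
end set {} — state 5 not in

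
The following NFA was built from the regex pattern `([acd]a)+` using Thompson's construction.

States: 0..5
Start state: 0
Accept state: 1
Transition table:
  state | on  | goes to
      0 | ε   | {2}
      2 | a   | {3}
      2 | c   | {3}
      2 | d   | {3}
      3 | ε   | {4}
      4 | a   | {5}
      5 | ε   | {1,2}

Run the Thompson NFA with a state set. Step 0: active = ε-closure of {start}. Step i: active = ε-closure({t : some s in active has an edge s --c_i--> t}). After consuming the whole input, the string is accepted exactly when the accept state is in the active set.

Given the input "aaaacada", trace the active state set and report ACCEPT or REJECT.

S₀ = ε-closure({0}) = {0,2}
'a' @ 1: {3,4}
'a' @ 2: {1,2,5}  [accepting]
'a' @ 3: {3,4}
'a' @ 4: {1,2,5}  [accepting]
'c' @ 5: {3,4}
'a' @ 6: {1,2,5}  [accepting]
'd' @ 7: {3,4}
'a' @ 8: {1,2,5}  [accepting]
after full input: {1,2,5}  (accept=1 in)

Answer: ACCEPT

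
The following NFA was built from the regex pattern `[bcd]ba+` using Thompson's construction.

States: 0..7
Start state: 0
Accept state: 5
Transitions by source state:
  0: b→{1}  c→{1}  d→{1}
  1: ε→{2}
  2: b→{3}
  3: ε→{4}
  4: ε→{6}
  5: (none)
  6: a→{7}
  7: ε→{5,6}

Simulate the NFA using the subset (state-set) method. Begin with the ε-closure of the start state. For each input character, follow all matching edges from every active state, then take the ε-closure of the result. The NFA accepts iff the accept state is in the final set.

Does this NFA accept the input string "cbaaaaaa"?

S₀ = ε-closure({0}) = {0}
'c' @ 1: {1,2}
'b' @ 2: {3,4,6}
'a' @ 3: {5,6,7}  [accepting]
'a' @ 4: {5,6,7}  [accepting]
'a' @ 5: {5,6,7}  [accepting]
'a' @ 6: {5,6,7}  [accepting]
'a' @ 7: {5,6,7}  [accepting]
'a' @ 8: {5,6,7}  [accepting]
end set {5,6,7} — state 5 in

Answer: ACCEPT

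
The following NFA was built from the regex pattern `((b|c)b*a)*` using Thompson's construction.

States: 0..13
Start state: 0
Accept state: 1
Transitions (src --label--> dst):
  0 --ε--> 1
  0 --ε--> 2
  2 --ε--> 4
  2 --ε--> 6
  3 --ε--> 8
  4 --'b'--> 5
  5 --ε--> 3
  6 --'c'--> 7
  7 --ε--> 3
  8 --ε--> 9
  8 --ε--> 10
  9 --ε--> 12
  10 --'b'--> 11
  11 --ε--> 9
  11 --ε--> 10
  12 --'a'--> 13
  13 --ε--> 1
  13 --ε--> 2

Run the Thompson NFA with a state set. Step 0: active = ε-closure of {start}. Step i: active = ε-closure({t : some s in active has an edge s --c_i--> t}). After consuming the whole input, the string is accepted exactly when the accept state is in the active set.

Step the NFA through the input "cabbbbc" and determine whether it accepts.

start: ε-closure({0}) = {0,1,2,4,6}
'c' @ 1: {3,7,8,9,10,12}
'a' @ 2: {1,2,4,6,13}  [accepting]
'b' @ 3: {3,5,8,9,10,12}
'b' @ 4: {9,10,11,12}
'b' @ 5: {9,10,11,12}
'b' @ 6: {9,10,11,12}
'c' @ 7: {}  — dead — no transitions
end set {} — state 1 not in

Answer: REJECT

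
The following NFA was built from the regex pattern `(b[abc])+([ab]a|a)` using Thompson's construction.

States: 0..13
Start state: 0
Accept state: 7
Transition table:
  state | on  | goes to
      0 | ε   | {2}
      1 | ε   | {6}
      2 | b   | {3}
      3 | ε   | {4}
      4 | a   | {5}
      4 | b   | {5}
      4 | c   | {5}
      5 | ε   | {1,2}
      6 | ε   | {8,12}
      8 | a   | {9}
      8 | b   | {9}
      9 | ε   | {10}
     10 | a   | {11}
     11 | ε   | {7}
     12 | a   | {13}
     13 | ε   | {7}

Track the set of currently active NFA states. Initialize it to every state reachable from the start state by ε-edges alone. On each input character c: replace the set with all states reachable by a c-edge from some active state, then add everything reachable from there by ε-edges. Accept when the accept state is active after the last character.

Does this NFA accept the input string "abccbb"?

start: ε-closure({0}) = {0,2}
'a' @ 1: {}  — state set empty
rest 'bccbb' ignored (set empty)
final: {}; accept 7 not in set

Answer: REJECT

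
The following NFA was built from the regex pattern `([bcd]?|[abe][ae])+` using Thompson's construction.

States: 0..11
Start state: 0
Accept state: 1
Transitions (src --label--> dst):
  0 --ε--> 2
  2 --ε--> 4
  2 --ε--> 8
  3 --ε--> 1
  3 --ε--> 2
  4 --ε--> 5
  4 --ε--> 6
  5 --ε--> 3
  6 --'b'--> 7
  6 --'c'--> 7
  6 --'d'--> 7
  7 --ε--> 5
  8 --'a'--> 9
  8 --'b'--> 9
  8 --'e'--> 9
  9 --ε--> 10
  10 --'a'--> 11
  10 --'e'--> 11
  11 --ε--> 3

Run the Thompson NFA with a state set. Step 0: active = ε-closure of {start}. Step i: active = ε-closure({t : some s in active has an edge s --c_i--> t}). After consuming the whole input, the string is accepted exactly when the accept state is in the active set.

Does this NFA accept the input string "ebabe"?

S₀ = ε-closure({0}) = {0,1,2,3,4,5,6,8}
'e' @ 1: {9,10}
'b' @ 2: {}  — state set empty
rest 'abe' ignored (set empty)
final: {}; accept 1 not in set

Answer: REJECT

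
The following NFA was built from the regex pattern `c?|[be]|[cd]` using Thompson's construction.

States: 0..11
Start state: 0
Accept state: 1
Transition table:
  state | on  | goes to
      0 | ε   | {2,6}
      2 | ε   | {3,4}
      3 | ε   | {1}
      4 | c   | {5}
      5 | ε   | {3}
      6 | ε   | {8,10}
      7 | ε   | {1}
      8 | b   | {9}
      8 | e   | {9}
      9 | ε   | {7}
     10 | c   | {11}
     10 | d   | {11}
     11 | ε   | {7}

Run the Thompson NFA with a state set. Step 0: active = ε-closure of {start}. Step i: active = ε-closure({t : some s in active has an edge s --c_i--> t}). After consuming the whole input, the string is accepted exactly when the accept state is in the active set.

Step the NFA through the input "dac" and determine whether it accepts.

initial (ε-close {0}): {0,1,2,3,4,6,8,10}
'd' @ 1: {1,7,11}  (accept∈set)
'a' @ 2: {}  — no active states
rest 'c' ignored (set empty)
end set {} — state 1 not in

Answer: REJECT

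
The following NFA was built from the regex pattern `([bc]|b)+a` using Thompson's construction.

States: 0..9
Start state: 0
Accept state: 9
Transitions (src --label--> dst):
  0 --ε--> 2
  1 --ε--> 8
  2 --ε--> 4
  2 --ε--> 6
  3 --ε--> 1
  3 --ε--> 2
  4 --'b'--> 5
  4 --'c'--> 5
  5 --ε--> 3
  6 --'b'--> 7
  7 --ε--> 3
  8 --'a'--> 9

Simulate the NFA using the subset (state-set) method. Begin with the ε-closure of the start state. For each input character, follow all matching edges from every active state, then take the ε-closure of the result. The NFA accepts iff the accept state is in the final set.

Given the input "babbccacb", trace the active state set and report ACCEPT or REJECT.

initial (ε-close {0}): {0,2,4,6}
'b' @ 1: {1,2,3,4,5,6,7,8}
'a' @ 2: {9}  ✓accept
'b' @ 3: {}  — state set empty
rest 'bccacb' ignored (set empty)
final: {}; accept 9 not in set

Answer: REJECT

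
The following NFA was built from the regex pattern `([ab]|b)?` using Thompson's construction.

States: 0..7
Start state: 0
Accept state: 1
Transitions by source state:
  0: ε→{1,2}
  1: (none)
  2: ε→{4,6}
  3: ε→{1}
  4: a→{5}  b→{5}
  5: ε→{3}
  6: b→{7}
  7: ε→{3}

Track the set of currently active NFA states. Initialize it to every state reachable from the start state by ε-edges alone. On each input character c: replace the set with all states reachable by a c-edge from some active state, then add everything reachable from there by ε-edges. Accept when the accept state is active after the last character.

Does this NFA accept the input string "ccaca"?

start: ε-closure({0}) = {0,1,2,4,6}
'c' @ 1: {}  — dead — no transitions
rest 'caca' ignored (set empty)
final: {}; accept 1 not in set

Answer: REJECT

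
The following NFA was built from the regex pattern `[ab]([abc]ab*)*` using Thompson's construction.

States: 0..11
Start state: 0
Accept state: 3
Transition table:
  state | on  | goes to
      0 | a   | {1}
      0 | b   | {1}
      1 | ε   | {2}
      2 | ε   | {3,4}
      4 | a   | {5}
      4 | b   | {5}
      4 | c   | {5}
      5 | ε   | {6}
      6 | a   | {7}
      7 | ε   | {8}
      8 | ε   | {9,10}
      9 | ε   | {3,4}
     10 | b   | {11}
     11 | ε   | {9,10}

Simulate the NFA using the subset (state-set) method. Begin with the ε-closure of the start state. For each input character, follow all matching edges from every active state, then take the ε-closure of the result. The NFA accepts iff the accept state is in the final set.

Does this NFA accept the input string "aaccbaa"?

S₀ = ε-closure({0}) = {0}
'a' @ 1: {1,2,3,4}  ✓accept
'a' @ 2: {5,6}
'c' @ 3: {}  — no active states
rest 'cbaa' ignored (set empty)
final: {}; accept 3 not in set

Answer: REJECT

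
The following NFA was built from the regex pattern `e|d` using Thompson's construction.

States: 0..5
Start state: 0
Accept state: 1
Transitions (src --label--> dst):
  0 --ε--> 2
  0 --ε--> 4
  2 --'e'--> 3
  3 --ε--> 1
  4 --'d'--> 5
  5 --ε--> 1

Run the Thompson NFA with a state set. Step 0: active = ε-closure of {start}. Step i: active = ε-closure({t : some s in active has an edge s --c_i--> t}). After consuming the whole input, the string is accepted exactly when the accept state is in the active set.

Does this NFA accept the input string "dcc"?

Answer: REJECT

Steps:
start: ε-closure({0}) = {0,2,4}
'd' @ 1: {1,5}  (accept∈set)
'c' @ 2: {}  — state set empty
rest 'c' ignored (set empty)
end set {} — state 1 not in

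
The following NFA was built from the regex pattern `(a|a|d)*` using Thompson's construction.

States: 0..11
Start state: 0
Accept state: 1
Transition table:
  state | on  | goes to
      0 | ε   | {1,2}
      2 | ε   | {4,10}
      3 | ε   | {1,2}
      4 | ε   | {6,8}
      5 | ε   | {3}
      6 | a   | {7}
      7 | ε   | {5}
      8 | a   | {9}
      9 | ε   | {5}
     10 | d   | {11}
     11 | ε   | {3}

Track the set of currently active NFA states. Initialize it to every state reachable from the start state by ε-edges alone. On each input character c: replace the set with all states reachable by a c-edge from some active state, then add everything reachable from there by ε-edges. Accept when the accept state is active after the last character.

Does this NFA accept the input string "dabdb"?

S₀ = ε-closure({0}) = {0,1,2,4,6,8,10}
'd' @ 1: {1,2,3,4,6,8,10,11}  ✓accept
'a' @ 2: {1,2,3,4,5,6,7,8,9,10}  ✓accept
'b' @ 3: {}  — state set empty
rest 'db' ignored (set empty)
final: {}; accept 1 not in set

Answer: REJECT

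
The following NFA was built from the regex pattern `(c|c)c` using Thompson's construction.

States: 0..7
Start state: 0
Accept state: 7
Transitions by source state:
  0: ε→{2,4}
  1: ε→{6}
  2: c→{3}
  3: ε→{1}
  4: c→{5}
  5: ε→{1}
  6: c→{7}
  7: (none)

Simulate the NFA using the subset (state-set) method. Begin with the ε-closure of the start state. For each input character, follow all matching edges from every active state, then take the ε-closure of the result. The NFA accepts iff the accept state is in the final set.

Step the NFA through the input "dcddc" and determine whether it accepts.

Answer: REJECT

Steps:
initial (ε-close {0}): {0,2,4}
'd' @ 1: {}  — no active states
rest 'cddc' ignored (set empty)
final: {}; accept 7 not in set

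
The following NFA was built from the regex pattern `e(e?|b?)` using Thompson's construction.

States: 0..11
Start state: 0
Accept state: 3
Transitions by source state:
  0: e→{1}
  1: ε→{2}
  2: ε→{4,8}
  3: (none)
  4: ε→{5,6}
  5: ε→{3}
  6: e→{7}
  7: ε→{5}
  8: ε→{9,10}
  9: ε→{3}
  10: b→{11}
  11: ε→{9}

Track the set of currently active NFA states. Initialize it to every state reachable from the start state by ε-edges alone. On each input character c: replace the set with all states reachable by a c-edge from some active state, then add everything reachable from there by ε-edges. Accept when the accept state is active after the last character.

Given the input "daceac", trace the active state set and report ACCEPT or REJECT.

Answer: REJECT

Derivation:
S₀ = ε-closure({0}) = {0}
'd' @ 1: {}  — state set empty
rest 'aceac' ignored (set empty)
final: {}; accept 3 not in set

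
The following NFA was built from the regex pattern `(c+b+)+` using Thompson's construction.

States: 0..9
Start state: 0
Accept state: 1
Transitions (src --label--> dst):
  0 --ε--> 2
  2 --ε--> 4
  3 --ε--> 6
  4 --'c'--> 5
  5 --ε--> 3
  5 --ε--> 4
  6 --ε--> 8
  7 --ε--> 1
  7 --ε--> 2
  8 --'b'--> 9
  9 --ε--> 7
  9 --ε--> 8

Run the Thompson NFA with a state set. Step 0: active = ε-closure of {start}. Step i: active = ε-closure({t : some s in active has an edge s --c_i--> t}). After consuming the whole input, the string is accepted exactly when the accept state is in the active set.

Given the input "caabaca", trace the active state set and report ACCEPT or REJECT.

start: ε-closure({0}) = {0,2,4}
'c' @ 1: {3,4,5,6,8}
'a' @ 2: {}  — state set empty
rest 'abaca' ignored (set empty)
after full input: {}  (accept=1 not in)

Answer: REJECT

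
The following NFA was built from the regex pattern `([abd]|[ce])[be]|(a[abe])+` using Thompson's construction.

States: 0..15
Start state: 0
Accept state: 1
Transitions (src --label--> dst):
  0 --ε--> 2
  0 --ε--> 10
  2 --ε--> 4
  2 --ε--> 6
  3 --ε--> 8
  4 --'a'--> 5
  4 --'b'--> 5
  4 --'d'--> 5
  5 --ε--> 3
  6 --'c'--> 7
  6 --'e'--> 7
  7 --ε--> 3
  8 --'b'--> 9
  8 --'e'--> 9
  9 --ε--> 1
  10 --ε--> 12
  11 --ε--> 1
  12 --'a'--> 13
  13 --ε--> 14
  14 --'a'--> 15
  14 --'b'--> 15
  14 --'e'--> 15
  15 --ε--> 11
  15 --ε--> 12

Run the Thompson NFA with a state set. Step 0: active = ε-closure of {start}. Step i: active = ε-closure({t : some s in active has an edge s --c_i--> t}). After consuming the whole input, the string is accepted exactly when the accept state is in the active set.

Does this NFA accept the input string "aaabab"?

Answer: ACCEPT

Trace:
S₀ = ε-closure({0}) = {0,2,4,6,10,12}
'a' @ 1: {3,5,8,13,14}
'a' @ 2: {1,11,12,15}  [accepting]
'a' @ 3: {13,14}
'b' @ 4: {1,11,12,15}  [accepting]
'a' @ 5: {13,14}
'b' @ 6: {1,11,12,15}  [accepting]
after full input: {1,11,12,15}  (accept=1 in)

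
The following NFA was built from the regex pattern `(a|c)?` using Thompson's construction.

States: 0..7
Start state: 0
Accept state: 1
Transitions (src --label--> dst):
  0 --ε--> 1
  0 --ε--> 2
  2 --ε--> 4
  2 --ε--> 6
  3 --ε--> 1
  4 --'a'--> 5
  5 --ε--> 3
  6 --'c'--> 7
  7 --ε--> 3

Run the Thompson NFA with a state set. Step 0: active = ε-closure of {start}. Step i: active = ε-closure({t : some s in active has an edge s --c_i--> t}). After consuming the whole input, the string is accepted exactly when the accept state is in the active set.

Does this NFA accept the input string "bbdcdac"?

Answer: REJECT

Trace:
start: ε-closure({0}) = {0,1,2,4,6}
'b' @ 1: {}  — dead — no transitions
rest 'bdcdac' ignored (set empty)
end set {} — state 1 not in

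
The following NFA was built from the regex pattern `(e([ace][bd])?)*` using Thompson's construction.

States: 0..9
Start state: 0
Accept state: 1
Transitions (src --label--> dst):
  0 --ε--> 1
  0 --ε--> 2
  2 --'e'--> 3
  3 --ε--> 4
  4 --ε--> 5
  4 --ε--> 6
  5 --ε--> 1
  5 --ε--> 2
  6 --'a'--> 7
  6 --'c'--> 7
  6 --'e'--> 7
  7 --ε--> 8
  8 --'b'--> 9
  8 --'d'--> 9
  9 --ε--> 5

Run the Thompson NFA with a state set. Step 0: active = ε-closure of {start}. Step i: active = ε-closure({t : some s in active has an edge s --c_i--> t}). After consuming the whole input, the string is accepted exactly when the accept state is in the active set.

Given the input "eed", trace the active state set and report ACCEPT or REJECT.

initial (ε-close {0}): {0,1,2}
'e' @ 1: {1,2,3,4,5,6}  (accept∈set)
'e' @ 2: {1,2,3,4,5,6,7,8}  (accept∈set)
'd' @ 3: {1,2,5,9}  (accept∈set)
final: {1,2,5,9}; accept 1 in set

Answer: ACCEPT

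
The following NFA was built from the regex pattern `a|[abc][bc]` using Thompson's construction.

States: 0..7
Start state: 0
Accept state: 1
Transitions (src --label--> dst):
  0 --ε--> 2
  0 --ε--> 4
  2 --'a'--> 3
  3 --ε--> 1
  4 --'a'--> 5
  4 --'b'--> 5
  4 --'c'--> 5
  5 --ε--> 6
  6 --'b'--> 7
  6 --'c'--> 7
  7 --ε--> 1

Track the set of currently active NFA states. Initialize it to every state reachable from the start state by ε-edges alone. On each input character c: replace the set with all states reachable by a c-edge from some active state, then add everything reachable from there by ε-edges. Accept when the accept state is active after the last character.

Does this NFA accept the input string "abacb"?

Answer: REJECT

Trace:
start: ε-closure({0}) = {0,2,4}
'a' @ 1: {1,3,5,6}  ✓accept
'b' @ 2: {1,7}  ✓accept
'a' @ 3: {}  — state set empty
rest 'cb' ignored (set empty)
after full input: {}  (accept=1 not in)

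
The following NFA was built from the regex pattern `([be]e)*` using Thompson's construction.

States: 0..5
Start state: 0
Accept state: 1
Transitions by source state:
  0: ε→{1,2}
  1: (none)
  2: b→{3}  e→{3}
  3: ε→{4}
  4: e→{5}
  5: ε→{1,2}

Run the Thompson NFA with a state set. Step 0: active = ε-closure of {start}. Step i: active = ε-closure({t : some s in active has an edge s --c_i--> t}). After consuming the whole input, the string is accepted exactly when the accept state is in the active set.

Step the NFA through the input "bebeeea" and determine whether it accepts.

initial (ε-close {0}): {0,1,2}
'b' @ 1: {3,4}
'e' @ 2: {1,2,5}  (accept∈set)
'b' @ 3: {3,4}
'e' @ 4: {1,2,5}  (accept∈set)
'e' @ 5: {3,4}
'e' @ 6: {1,2,5}  (accept∈set)
'a' @ 7: {}  — no active states
after full input: {}  (accept=1 not in)

Answer: REJECT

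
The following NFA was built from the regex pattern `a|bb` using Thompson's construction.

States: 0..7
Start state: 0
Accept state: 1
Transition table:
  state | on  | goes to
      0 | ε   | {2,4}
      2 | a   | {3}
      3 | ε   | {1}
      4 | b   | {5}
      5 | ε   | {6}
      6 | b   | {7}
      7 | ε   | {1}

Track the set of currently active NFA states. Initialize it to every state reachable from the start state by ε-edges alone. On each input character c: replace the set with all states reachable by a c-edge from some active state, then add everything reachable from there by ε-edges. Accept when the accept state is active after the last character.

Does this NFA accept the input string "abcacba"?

Answer: REJECT

Steps:
initial (ε-close {0}): {0,2,4}
'a' @ 1: {1,3}  (accept∈set)
'b' @ 2: {}  — no active states
rest 'cacba' ignored (set empty)
final: {}; accept 1 not in set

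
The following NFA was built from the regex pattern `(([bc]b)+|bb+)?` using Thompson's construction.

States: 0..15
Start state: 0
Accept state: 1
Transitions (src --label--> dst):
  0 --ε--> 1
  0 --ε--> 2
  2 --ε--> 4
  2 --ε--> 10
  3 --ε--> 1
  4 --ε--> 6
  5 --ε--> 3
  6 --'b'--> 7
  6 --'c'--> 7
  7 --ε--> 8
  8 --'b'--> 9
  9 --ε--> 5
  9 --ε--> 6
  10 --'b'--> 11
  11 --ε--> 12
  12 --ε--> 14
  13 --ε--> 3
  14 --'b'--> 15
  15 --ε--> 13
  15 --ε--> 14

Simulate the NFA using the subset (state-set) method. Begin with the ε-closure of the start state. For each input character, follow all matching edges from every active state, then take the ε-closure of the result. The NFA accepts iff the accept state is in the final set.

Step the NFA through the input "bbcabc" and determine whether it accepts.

initial (ε-close {0}): {0,1,2,4,6,10}
'b' @ 1: {7,8,11,12,14}
'b' @ 2: {1,3,5,6,9,13,14,15}  (accept∈set)
'c' @ 3: {7,8}
'a' @ 4: {}  — dead — no transitions
rest 'bc' ignored (set empty)
final: {}; accept 1 not in set

Answer: REJECT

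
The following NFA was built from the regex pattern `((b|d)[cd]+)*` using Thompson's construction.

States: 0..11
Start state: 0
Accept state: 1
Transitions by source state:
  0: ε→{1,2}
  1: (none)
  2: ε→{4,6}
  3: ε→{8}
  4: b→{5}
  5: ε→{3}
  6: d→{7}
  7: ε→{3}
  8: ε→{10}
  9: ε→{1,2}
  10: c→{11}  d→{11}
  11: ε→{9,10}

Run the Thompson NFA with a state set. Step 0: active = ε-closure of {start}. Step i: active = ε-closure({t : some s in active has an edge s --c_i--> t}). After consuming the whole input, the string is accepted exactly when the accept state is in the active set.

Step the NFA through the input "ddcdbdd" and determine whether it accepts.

start: ε-closure({0}) = {0,1,2,4,6}
'd' @ 1: {3,7,8,10}
'd' @ 2: {1,2,4,6,9,10,11}  ✓accept
'c' @ 3: {1,2,4,6,9,10,11}  ✓accept
'd' @ 4: {1,2,3,4,6,7,8,9,10,11}  ✓accept
'b' @ 5: {3,5,8,10}
'd' @ 6: {1,2,4,6,9,10,11}  ✓accept
'd' @ 7: {1,2,3,4,6,7,8,9,10,11}  ✓accept
final: {1,2,3,4,6,7,8,9,10,11}; accept 1 in set

Answer: ACCEPT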